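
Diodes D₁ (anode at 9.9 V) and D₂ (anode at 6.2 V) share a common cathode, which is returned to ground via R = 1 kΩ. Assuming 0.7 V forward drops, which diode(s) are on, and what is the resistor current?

Only D₁ conducts; I_R ≈ 9.2 mA

Assume both conduct. Then node N would need to be at both 9.9−0.7 = 9.2 V and 6.2−0.7 = 5.5 V, which is impossible.
Assume only D₁ conducts: V_N = 9.9 − 0.7 = 9.2 V, so I_R = 9.2/1 = 9.2 mA.
Check D₂: its anode-to-cathode voltage is 6.2 − 9.2 = -3 V < 0.7 V, so it is off. The assumption is consistent.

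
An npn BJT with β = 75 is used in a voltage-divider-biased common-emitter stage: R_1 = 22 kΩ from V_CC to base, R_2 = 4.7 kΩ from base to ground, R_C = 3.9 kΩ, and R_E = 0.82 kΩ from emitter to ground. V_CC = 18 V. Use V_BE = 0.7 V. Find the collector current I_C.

Thevenize the base divider: V_Th = V_CC·R_2/(R_1+R_2) = 18×4.7/26.7 = 3.17 V, R_Th = R_1‖R_2 = 3.87 kΩ.
Base-emitter loop: V_Th = I_B·R_Th + V_BE + (β+1)I_B·R_E, so I_B = (3.17 − 0.7) / (3.87 + 76×0.82) = 0.0373 mA.
I_C = β·I_B = 75×0.0373 = 2.8 mA, and I_E = (β+1)I_B = 2.83 mA.
V_CE = V_CC − I_C·R_C − I_E·R_E = 18 − 2.8×3.9 − 2.83×0.82 = 4.77 V.
V_CE = 4.77 V > 0.2 V confirms active-region operation.

I_C ≈ 2.8 mA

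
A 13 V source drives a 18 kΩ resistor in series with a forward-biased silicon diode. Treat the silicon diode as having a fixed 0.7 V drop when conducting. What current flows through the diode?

KVL around the loop: 13 = V_D + I·R = 0.7 + I × 18 kΩ.
So I = (13 − 0.7) / 18 kΩ = 12.3 / 18 = 0.683 mA.

I ≈ 0.68 mA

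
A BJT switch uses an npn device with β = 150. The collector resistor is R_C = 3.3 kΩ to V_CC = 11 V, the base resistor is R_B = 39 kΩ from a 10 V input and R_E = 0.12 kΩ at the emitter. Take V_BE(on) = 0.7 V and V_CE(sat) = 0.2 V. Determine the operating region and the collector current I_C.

saturation; I_C ≈ 3.1 mA

Assume active: I_B = (10 − 0.7)/(39 + 151×0.12) = 0.163 mA, I_C = β·I_B = 24.4 mA.
Then V_CE = 11 − 24.4×3.3 − 24.6×0.12 = -72.5 V < 0.2 V — the active assumption fails.
Re-solve with V_CE = 0.2 V. KCL at the emitter: V_E/R_E = (V_BB−0.7−V_E)/R_B + (V_CC−0.2−V_E)/R_C, giving V_E = 0.405 V.
I_C = (V_CC − 0.2 − V_E)/R_C = (10.8 − 0.405)/3.3 = 3.15 mA.
Check: I_B = (9.3 − 0.405)/39 = 0.228 mA, and β·I_B = 34.2 mA > I_C, confirming saturation.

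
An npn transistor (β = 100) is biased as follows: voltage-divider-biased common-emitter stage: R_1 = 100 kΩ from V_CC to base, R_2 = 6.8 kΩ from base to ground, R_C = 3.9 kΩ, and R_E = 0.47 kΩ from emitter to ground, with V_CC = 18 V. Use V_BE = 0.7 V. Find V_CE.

Thevenize the base divider: V_Th = V_CC·R_2/(R_1+R_2) = 18×6.8/107 = 1.15 V, R_Th = R_1‖R_2 = 6.37 kΩ.
Base-emitter loop: V_Th = I_B·R_Th + V_BE + (β+1)I_B·R_E, so I_B = (1.15 − 0.7) / (6.37 + 101×0.47) = 0.00829 mA.
I_C = β·I_B = 100×0.00829 = 0.829 mA, and I_E = (β+1)I_B = 0.837 mA.
V_CE = V_CC − I_C·R_C − I_E·R_E = 18 − 0.829×3.9 − 0.837×0.47 = 14.4 V.
V_CE = 14.4 V > 0.2 V confirms active-region operation.

V_CE ≈ 14 V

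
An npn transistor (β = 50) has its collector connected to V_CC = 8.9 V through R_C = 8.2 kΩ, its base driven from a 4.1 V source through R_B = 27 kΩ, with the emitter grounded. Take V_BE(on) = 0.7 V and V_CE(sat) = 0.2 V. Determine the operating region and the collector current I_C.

saturation; I_C ≈ 1.1 mA

Assume active: I_B = (4.1 − 0.7)/27 = 0.126 mA, giving I_C = β·I_B = 6.3 mA.
But then V_CE = 8.9 − 6.3×8.2 = -42.7 V < V_CE(sat) = 0.2 V — impossible in the active region.
So the transistor is saturated. With V_CE = 0.2 V, I_C = (V_CC − 0.2)/R_C = 8.7/8.2 = 1.06 mA.
Check: β·I_B = 6.3 mA > I_C = 1.06 mA, confirming saturation.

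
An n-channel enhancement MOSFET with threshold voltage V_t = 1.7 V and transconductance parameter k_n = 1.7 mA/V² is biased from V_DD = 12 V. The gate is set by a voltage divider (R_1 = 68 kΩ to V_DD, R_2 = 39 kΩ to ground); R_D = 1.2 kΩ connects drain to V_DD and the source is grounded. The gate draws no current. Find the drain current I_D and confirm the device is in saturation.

V_G = V_DD·R_2/(R_1+R_2) = 12×39/107 = 4.37 V. With the source grounded, V_GS = V_G = 4.37 V.
Assume saturation: I_D = (k_n/2)(V_GS − V_t)² = (1.7/2)×(4.37 − 1.7)² = 0.85×2.67² = 6.08 mA.
V_DS = V_DD − I_D·R_D = 12 − 6.08×1.2 = 4.71 V.
Saturation requires V_DS ≥ V_GS − V_t = 2.67 V; 4.71 ≥ 2.67 ✓.

I_D ≈ 6.1 mA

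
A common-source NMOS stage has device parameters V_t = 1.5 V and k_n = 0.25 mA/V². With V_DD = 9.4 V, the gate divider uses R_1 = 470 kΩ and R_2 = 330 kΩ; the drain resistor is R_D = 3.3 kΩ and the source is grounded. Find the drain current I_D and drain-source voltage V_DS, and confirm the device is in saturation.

V_G = V_DD·R_2/(R_1+R_2) = 9.4×330/800 = 3.88 V. With the source grounded, V_GS = V_G = 3.88 V.
Assume saturation: I_D = (k_n/2)(V_GS − V_t)² = (0.25/2)×(3.88 − 1.5)² = 0.125×2.38² = 0.707 mA.
V_DS = V_DD − I_D·R_D = 9.4 − 0.707×3.3 = 7.07 V.
Saturation requires V_DS ≥ V_GS − V_t = 2.38 V; 7.07 ≥ 2.38 ✓.

I_D ≈ 0.71 mA, V_DS ≈ 7.1 V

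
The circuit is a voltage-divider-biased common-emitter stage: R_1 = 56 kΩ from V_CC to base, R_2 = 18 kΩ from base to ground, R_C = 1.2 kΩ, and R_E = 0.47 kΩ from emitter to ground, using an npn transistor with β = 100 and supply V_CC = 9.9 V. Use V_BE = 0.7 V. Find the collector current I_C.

I_C ≈ 2.8 mA

Thevenize the base divider: V_Th = V_CC·R_2/(R_1+R_2) = 9.9×18/74 = 2.41 V, R_Th = R_1‖R_2 = 13.6 kΩ.
Base-emitter loop: V_Th = I_B·R_Th + V_BE + (β+1)I_B·R_E, so I_B = (2.41 − 0.7) / (13.6 + 101×0.47) = 0.028 mA.
I_C = β·I_B = 100×0.028 = 2.8 mA, and I_E = (β+1)I_B = 2.82 mA.
V_CE = V_CC − I_C·R_C − I_E·R_E = 9.9 − 2.8×1.2 − 2.82×0.47 = 5.22 V.
V_CE = 5.22 V > 0.2 V confirms active-region operation.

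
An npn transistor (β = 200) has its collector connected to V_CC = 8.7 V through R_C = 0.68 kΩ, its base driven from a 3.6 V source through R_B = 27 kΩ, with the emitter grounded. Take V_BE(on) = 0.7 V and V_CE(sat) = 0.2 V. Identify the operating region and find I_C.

saturation; I_C ≈ 12 mA

Assume active: I_B = (3.6 − 0.7)/27 = 0.107 mA, giving I_C = β·I_B = 21.5 mA.
But then V_CE = 8.7 − 21.5×0.68 = -5.91 V < V_CE(sat) = 0.2 V — impossible in the active region.
So the transistor is saturated. With V_CE = 0.2 V, I_C = (V_CC − 0.2)/R_C = 8.5/0.68 = 12.5 mA.
Check: β·I_B = 21.5 mA > I_C = 12.5 mA, confirming saturation.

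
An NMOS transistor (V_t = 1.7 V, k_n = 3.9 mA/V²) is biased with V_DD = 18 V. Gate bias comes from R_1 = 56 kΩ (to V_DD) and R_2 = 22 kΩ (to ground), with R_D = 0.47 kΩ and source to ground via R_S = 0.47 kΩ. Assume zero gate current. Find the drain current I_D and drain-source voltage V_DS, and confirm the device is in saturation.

I_D ≈ 4.1 mA, V_DS ≈ 14 V

V_G = V_DD·R_2/(R_1+R_2) = 18×22/78 = 5.08 V.
Assume saturation: I_D = (k_n/2)(V_GS − V_t)² with V_GS = V_G − I_D·R_S = 5.08 − 0.47·I_D.
Substituting gives 0.431·I_D² − 7.19·I_D + 22.2 = 0, with roots I_D = 4.1 or 12.6 mA.
The root I_D = 12.6 mA gives V_GS = -0.841 V ≤ V_t, so take I_D = 4.1 mA.
Then V_GS = 3.15 V and V_DS = V_DD − I_D(R_D+R_S) = 18 − 4.1×0.94 = 14.1 V.
Saturation requires V_DS ≥ V_GS − V_t = 1.45 V; 14.1 ≥ 1.45 ✓.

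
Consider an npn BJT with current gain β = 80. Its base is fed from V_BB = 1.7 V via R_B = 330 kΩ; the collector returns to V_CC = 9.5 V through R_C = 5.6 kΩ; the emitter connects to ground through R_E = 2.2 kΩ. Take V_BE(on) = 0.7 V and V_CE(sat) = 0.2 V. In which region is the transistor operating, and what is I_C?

active; I_C ≈ 0.16 mA

Assume active. Base-emitter loop: I_B = (V_BB − V_BE)/(R_B + (β+1)R_E) = (1.7 − 0.7)/(330 + 81×2.2) = 0.00197 mA.
I_C = β·I_B = 80×0.00197 = 0.157 mA.
V_CE = V_CC − I_C·R_C − I_E·R_E = 9.5 − 0.157×5.6 − 0.159×2.2 = 8.27 V > V_CE(sat), so the active-region assumption holds.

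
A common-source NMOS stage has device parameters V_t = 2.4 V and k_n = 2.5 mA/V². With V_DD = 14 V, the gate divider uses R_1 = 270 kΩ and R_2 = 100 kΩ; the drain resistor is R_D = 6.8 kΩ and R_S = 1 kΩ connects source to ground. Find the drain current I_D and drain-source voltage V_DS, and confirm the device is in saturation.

I_D ≈ 0.66 mA, V_DS ≈ 8.9 V

V_G = V_DD·R_2/(R_1+R_2) = 14×100/370 = 3.78 V.
Assume saturation: I_D = (k_n/2)(V_GS − V_t)² with V_GS = V_G − I_D·R_S = 3.78 − 1·I_D.
Substituting gives 1.25·I_D² − 4.46·I_D + 2.39 = 0, with roots I_D = 0.658 or 2.91 mA.
The root I_D = 2.91 mA gives V_GS = 0.874 V ≤ V_t, so take I_D = 0.658 mA.
Then V_GS = 3.13 V and V_DS = V_DD − I_D(R_D+R_S) = 14 − 0.658×7.8 = 8.87 V.
Saturation requires V_DS ≥ V_GS − V_t = 0.726 V; 8.87 ≥ 0.726 ✓.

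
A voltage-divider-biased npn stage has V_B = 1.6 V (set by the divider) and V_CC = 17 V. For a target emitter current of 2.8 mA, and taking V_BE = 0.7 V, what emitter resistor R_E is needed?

R_E ≈ 0.32 kΩ

V_E = V_B − V_BE = 1.6 − 0.7 = 0.9 V.
R_E = V_E / I_E = 0.9 / 2.8 = 0.321 kΩ.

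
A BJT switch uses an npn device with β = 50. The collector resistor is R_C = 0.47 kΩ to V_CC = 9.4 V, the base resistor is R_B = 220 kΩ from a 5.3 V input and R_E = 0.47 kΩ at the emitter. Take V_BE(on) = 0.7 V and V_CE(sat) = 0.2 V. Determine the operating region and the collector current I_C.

Assume active. Base-emitter loop: I_B = (V_BB − V_BE)/(R_B + (β+1)R_E) = (5.3 − 0.7)/(220 + 51×0.47) = 0.0189 mA.
I_C = β·I_B = 50×0.0189 = 0.943 mA.
V_CE = V_CC − I_C·R_C − I_E·R_E = 9.4 − 0.943×0.47 − 0.962×0.47 = 8.5 V > V_CE(sat), so the active-region assumption holds.

active; I_C ≈ 0.94 mA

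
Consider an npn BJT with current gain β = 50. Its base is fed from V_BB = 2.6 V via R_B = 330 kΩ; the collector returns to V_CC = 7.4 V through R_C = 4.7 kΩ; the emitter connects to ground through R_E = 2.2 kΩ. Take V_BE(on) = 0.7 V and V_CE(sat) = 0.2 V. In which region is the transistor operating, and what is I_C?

Assume active. Base-emitter loop: I_B = (V_BB − V_BE)/(R_B + (β+1)R_E) = (2.6 − 0.7)/(330 + 51×2.2) = 0.0043 mA.
I_C = β·I_B = 50×0.0043 = 0.215 mA.
V_CE = V_CC − I_C·R_C − I_E·R_E = 7.4 − 0.215×4.7 − 0.219×2.2 = 5.91 V > V_CE(sat), so the active-region assumption holds.

active; I_C ≈ 0.21 mA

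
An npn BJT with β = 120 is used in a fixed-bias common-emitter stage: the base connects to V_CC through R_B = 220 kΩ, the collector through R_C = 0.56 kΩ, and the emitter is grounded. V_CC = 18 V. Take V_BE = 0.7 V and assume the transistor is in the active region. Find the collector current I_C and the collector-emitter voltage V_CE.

Base loop: V_CC = I_B·R_B + V_BE, so I_B = (18 − 0.7)/220 kΩ = 0.0786 mA.
In the active region I_C = β·I_B = 120 × 0.0786 = 9.44 mA.
Collector loop: V_CE = V_CC − I_C·R_C = 18 − 9.44×0.56 = 12.7 V.
Since V_CE = 12.7 V > V_CE(sat) ≈ 0.2 V, the transistor is in the active region as assumed.

I_C ≈ 9.4 mA, V_CE ≈ 13 V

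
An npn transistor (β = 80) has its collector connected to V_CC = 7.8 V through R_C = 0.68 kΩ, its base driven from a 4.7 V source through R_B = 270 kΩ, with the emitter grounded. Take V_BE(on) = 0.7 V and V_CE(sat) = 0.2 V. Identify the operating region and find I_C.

Assume active. Base-emitter loop: I_B = (V_BB − V_BE)/R_B = (4.7 − 0.7)/270 = 0.0148 mA.
I_C = β·I_B = 80×0.0148 = 1.19 mA.
V_CE = V_CC − I_C·R_C = 7.8 − 1.19×0.68 = 6.99 V > V_CE(sat), so the active-region assumption holds.

active; I_C ≈ 1.2 mA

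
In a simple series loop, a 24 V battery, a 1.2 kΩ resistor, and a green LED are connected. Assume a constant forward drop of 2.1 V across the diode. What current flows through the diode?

KVL around the loop: 24 = V_D + I·R = 2.1 + I × 1.2 kΩ.
So I = (24 − 2.1) / 1.2 kΩ = 21.9 / 1.2 = 18.2 mA.

I ≈ 18 mA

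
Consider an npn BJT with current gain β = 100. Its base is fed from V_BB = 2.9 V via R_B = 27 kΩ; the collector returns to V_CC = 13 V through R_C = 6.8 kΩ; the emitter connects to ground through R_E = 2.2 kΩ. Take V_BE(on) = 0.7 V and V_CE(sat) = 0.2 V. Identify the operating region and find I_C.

active; I_C ≈ 0.88 mA

Assume active. Base-emitter loop: I_B = (V_BB − V_BE)/(R_B + (β+1)R_E) = (2.9 − 0.7)/(27 + 101×2.2) = 0.00883 mA.
I_C = β·I_B = 100×0.00883 = 0.883 mA.
V_CE = V_CC − I_C·R_C − I_E·R_E = 13 − 0.883×6.8 − 0.892×2.2 = 5.04 V > V_CE(sat), so the active-region assumption holds.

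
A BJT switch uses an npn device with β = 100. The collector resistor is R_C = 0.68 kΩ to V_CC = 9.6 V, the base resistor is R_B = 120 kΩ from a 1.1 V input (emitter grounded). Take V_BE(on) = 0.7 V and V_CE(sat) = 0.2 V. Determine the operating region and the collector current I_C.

active; I_C ≈ 0.33 mA

Assume active. Base-emitter loop: I_B = (V_BB − V_BE)/R_B = (1.1 − 0.7)/120 = 0.00333 mA.
I_C = β·I_B = 100×0.00333 = 0.333 mA.
V_CE = V_CC − I_C·R_C = 9.6 − 0.333×0.68 = 9.37 V > V_CE(sat), so the active-region assumption holds.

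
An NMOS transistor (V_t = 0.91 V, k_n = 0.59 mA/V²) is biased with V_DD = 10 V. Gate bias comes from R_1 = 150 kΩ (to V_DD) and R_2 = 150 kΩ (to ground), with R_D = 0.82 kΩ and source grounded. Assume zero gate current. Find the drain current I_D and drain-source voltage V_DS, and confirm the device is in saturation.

V_G = V_DD·R_2/(R_1+R_2) = 10×150/300 = 5 V. With the source grounded, V_GS = V_G = 5 V.
Assume saturation: I_D = (k_n/2)(V_GS − V_t)² = (0.59/2)×(5 − 0.91)² = 0.295×4.09² = 4.93 mA.
V_DS = V_DD − I_D·R_D = 10 − 4.93×0.82 = 5.95 V.
Saturation requires V_DS ≥ V_GS − V_t = 4.09 V; 5.95 ≥ 4.09 ✓.

I_D ≈ 4.9 mA, V_DS ≈ 6 V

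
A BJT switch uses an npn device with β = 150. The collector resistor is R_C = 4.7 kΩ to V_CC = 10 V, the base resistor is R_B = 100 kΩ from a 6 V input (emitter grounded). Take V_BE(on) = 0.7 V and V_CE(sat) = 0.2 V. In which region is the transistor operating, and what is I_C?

Assume active: I_B = (6 − 0.7)/100 = 0.053 mA, giving I_C = β·I_B = 7.95 mA.
But then V_CE = 10 − 7.95×4.7 = -27.4 V < V_CE(sat) = 0.2 V — impossible in the active region.
So the transistor is saturated. With V_CE = 0.2 V, I_C = (V_CC − 0.2)/R_C = 9.8/4.7 = 2.09 mA.
Check: β·I_B = 7.95 mA > I_C = 2.09 mA, confirming saturation.

saturation; I_C ≈ 2.1 mA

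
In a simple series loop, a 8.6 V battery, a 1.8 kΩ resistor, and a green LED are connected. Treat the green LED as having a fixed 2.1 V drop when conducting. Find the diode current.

KVL around the loop: 8.6 = V_D + I·R = 2.1 + I × 1.8 kΩ.
So I = (8.6 − 2.1) / 1.8 kΩ = 6.5 / 1.8 = 3.61 mA.

I ≈ 3.6 mA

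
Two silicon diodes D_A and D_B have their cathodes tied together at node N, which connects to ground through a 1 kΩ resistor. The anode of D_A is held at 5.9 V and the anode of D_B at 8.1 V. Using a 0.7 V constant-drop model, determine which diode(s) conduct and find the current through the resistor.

Assume both conduct. Then node N would need to be at both 5.9−0.7 = 5.2 V and 8.1−0.7 = 7.4 V, which is impossible.
Assume only D_B conducts: V_N = 8.1 − 0.7 = 7.4 V, so I_R = 7.4/1 = 7.4 mA.
Check D_A: its anode-to-cathode voltage is 5.9 − 7.4 = -1.5 V < 0.7 V, so it is off. The assumption is consistent.

Only D_B conducts; I_R ≈ 7.4 mA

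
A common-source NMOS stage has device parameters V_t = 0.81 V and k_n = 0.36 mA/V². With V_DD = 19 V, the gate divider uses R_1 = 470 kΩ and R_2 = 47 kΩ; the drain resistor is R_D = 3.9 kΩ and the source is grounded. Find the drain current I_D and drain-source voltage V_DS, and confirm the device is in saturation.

I_D ≈ 0.15 mA, V_DS ≈ 18 V

V_G = V_DD·R_2/(R_1+R_2) = 19×47/517 = 1.73 V. With the source grounded, V_GS = V_G = 1.73 V.
Assume saturation: I_D = (k_n/2)(V_GS − V_t)² = (0.36/2)×(1.73 − 0.81)² = 0.18×0.917² = 0.151 mA.
V_DS = V_DD − I_D·R_D = 19 − 0.151×3.9 = 18.4 V.
Saturation requires V_DS ≥ V_GS − V_t = 0.917 V; 18.4 ≥ 0.917 ✓.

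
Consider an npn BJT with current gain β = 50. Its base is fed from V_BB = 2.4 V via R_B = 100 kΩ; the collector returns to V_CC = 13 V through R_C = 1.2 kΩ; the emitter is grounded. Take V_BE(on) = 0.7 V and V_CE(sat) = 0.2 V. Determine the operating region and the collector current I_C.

Assume active. Base-emitter loop: I_B = (V_BB − V_BE)/R_B = (2.4 − 0.7)/100 = 0.017 mA.
I_C = β·I_B = 50×0.017 = 0.85 mA.
V_CE = V_CC − I_C·R_C = 13 − 0.85×1.2 = 12 V > V_CE(sat), so the active-region assumption holds.

active; I_C ≈ 0.85 mA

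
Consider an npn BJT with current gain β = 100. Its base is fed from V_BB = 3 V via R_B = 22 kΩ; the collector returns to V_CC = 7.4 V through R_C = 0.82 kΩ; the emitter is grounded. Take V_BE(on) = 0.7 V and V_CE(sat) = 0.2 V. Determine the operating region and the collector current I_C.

saturation; I_C ≈ 8.8 mA

Assume active: I_B = (3 − 0.7)/22 = 0.105 mA, giving I_C = β·I_B = 10.5 mA.
But then V_CE = 7.4 − 10.5×0.82 = -1.17 V < V_CE(sat) = 0.2 V — impossible in the active region.
So the transistor is saturated. With V_CE = 0.2 V, I_C = (V_CC − 0.2)/R_C = 7.2/0.82 = 8.78 mA.
Check: β·I_B = 10.5 mA > I_C = 8.78 mA, confirming saturation.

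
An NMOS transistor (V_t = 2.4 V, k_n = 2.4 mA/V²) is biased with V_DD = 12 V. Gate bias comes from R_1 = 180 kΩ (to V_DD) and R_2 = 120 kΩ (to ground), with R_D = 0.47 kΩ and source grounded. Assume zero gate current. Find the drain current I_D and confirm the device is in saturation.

I_D ≈ 6.9 mA

V_G = V_DD·R_2/(R_1+R_2) = 12×120/300 = 4.8 V. With the source grounded, V_GS = V_G = 4.8 V.
Assume saturation: I_D = (k_n/2)(V_GS − V_t)² = (2.4/2)×(4.8 − 2.4)² = 1.2×2.4² = 6.91 mA.
V_DS = V_DD − I_D·R_D = 12 − 6.91×0.47 = 8.75 V.
Saturation requires V_DS ≥ V_GS − V_t = 2.4 V; 8.75 ≥ 2.4 ✓.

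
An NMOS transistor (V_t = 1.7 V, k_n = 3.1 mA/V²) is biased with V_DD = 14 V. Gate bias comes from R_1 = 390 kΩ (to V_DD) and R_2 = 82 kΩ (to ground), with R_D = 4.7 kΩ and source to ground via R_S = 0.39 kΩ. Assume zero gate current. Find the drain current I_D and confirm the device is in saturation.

I_D ≈ 0.47 mA

V_G = V_DD·R_2/(R_1+R_2) = 14×82/472 = 2.43 V.
Assume saturation: I_D = (k_n/2)(V_GS − V_t)² with V_GS = V_G − I_D·R_S = 2.43 − 0.39·I_D.
Substituting gives 0.236·I_D² − 1.89·I_D + 0.831 = 0, with roots I_D = 0.468 or 7.53 mA.
The root I_D = 7.53 mA gives V_GS = -0.504 V ≤ V_t, so take I_D = 0.468 mA.
Then V_GS = 2.25 V and V_DS = V_DD − I_D(R_D+R_S) = 14 − 0.468×5.09 = 11.6 V.
Saturation requires V_DS ≥ V_GS − V_t = 0.55 V; 11.6 ≥ 0.55 ✓.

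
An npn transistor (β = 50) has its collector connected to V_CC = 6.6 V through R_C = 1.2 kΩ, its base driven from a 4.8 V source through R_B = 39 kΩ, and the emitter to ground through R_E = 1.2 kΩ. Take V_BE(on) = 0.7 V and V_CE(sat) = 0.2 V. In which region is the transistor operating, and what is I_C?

active; I_C ≈ 2 mA

Assume active. Base-emitter loop: I_B = (V_BB − V_BE)/(R_B + (β+1)R_E) = (4.8 − 0.7)/(39 + 51×1.2) = 0.0409 mA.
I_C = β·I_B = 50×0.0409 = 2.05 mA.
V_CE = V_CC − I_C·R_C − I_E·R_E = 6.6 − 2.05×1.2 − 2.09×1.2 = 1.64 V > V_CE(sat), so the active-region assumption holds.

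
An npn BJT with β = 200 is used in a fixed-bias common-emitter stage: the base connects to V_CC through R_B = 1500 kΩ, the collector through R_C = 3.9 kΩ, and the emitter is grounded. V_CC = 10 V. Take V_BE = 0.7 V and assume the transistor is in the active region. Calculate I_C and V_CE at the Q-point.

I_C ≈ 1.2 mA, V_CE ≈ 5.2 V

Base loop: V_CC = I_B·R_B + V_BE, so I_B = (10 − 0.7)/1500 kΩ = 0.0062 mA.
In the active region I_C = β·I_B = 200 × 0.0062 = 1.24 mA.
Collector loop: V_CE = V_CC − I_C·R_C = 10 − 1.24×3.9 = 5.16 V.
Since V_CE = 5.16 V > V_CE(sat) ≈ 0.2 V, the transistor is in the active region as assumed.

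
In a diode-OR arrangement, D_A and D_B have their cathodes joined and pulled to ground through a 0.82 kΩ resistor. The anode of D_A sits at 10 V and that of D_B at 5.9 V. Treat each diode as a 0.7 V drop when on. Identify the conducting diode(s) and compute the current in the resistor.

Assume both conduct. Then node N would need to be at both 10−0.7 = 9.3 V and 5.9−0.7 = 5.2 V, which is impossible.
Assume only D_A conducts: V_N = 10 − 0.7 = 9.3 V, so I_R = 9.3/0.82 = 11.3 mA.
Check D_B: its anode-to-cathode voltage is 5.9 − 9.3 = -3.4 V < 0.7 V, so it is off. The assumption is consistent.

Only D_A conducts; I_R ≈ 11 mA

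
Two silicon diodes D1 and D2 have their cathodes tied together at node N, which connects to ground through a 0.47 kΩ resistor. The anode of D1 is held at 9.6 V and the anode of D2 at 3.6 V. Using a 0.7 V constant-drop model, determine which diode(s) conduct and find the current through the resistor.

Only D1 conducts; I_R ≈ 19 mA

Assume both conduct. Then node N would need to be at both 9.6−0.7 = 8.9 V and 3.6−0.7 = 2.9 V, which is impossible.
Assume only D1 conducts: V_N = 9.6 − 0.7 = 8.9 V, so I_R = 8.9/0.47 = 18.9 mA.
Check D2: its anode-to-cathode voltage is 3.6 − 8.9 = -5.3 V < 0.7 V, so it is off. The assumption is consistent.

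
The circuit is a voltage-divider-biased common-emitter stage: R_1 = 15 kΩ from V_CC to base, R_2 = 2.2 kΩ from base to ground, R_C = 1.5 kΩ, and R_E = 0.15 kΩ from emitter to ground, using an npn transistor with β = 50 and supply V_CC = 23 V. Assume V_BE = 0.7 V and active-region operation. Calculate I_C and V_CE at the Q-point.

I_C ≈ 12 mA, V_CE ≈ 3.6 V

Thevenize the base divider: V_Th = V_CC·R_2/(R_1+R_2) = 23×2.2/17.2 = 2.94 V, R_Th = R_1‖R_2 = 1.92 kΩ.
Base-emitter loop: V_Th = I_B·R_Th + V_BE + (β+1)I_B·R_E, so I_B = (2.94 − 0.7) / (1.92 + 51×0.15) = 0.234 mA.
I_C = β·I_B = 50×0.234 = 11.7 mA, and I_E = (β+1)I_B = 11.9 mA.
V_CE = V_CC − I_C·R_C − I_E·R_E = 23 − 11.7×1.5 − 11.9×0.15 = 3.64 V.
V_CE = 3.64 V > 0.2 V confirms active-region operation.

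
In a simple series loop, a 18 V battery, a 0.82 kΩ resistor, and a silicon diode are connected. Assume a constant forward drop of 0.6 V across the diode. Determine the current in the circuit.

I ≈ 21 mA

KVL around the loop: 18 = V_D + I·R = 0.6 + I × 0.82 kΩ.
So I = (18 − 0.6) / 0.82 kΩ = 17.4 / 0.82 = 21.2 mA.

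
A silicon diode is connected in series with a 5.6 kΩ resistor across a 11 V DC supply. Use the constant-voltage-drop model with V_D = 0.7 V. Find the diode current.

I ≈ 1.8 mA

KVL around the loop: 11 = V_D + I·R = 0.7 + I × 5.6 kΩ.
So I = (11 − 0.7) / 5.6 kΩ = 10.3 / 5.6 = 1.84 mA.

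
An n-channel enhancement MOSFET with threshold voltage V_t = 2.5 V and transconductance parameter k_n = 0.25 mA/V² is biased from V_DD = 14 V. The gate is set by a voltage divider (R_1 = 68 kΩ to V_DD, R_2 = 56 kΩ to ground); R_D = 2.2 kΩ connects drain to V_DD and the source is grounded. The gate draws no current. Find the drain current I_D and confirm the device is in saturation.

V_G = V_DD·R_2/(R_1+R_2) = 14×56/124 = 6.32 V. With the source grounded, V_GS = V_G = 6.32 V.
Assume saturation: I_D = (k_n/2)(V_GS − V_t)² = (0.25/2)×(6.32 − 2.5)² = 0.125×3.82² = 1.83 mA.
V_DS = V_DD − I_D·R_D = 14 − 1.83×2.2 = 9.98 V.
Saturation requires V_DS ≥ V_GS − V_t = 3.82 V; 9.98 ≥ 3.82 ✓.

I_D ≈ 1.8 mA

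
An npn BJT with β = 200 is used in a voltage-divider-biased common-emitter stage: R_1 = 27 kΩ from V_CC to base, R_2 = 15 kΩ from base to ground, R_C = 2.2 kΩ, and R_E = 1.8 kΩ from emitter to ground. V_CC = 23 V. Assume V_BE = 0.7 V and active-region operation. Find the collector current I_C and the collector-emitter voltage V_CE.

I_C ≈ 4 mA, V_CE ≈ 6.8 V

Thevenize the base divider: V_Th = V_CC·R_2/(R_1+R_2) = 23×15/42 = 8.21 V, R_Th = R_1‖R_2 = 9.64 kΩ.
Base-emitter loop: V_Th = I_B·R_Th + V_BE + (β+1)I_B·R_E, so I_B = (8.21 − 0.7) / (9.64 + 201×1.8) = 0.0202 mA.
I_C = β·I_B = 200×0.0202 = 4.05 mA, and I_E = (β+1)I_B = 4.07 mA.
V_CE = V_CC − I_C·R_C − I_E·R_E = 23 − 4.05×2.2 − 4.07×1.8 = 6.78 V.
V_CE = 6.78 V > 0.2 V confirms active-region operation.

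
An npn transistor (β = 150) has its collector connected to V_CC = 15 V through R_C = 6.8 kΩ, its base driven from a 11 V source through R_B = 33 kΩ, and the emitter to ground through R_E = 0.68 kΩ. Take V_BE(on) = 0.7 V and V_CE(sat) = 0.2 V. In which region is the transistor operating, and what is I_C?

saturation; I_C ≈ 2 mA

Assume active: I_B = (11 − 0.7)/(33 + 151×0.68) = 0.0759 mA, I_C = β·I_B = 11.4 mA.
Then V_CE = 15 − 11.4×6.8 − 11.5×0.68 = -70.2 V < 0.2 V — the active assumption fails.
Re-solve with V_CE = 0.2 V. KCL at the emitter: V_E/R_E = (V_BB−0.7−V_E)/R_B + (V_CC−0.2−V_E)/R_C, giving V_E = 1.51 V.
I_C = (V_CC − 0.2 − V_E)/R_C = (14.8 − 1.51)/6.8 = 1.95 mA.
Check: I_B = (10.3 − 1.51)/33 = 0.266 mA, and β·I_B = 40 mA > I_C, confirming saturation.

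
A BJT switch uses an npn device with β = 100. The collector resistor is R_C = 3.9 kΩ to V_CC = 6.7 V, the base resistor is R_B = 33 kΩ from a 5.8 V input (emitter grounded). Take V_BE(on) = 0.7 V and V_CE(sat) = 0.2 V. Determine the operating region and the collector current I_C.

Assume active: I_B = (5.8 − 0.7)/33 = 0.155 mA, giving I_C = β·I_B = 15.5 mA.
But then V_CE = 6.7 − 15.5×3.9 = -53.6 V < V_CE(sat) = 0.2 V — impossible in the active region.
So the transistor is saturated. With V_CE = 0.2 V, I_C = (V_CC − 0.2)/R_C = 6.5/3.9 = 1.67 mA.
Check: β·I_B = 15.5 mA > I_C = 1.67 mA, confirming saturation.

saturation; I_C ≈ 1.7 mA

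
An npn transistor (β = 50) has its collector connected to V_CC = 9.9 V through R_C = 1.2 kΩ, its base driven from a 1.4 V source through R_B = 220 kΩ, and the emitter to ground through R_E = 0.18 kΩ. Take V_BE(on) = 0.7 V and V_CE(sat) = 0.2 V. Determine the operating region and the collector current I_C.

active; I_C ≈ 0.15 mA

Assume active. Base-emitter loop: I_B = (V_BB − V_BE)/(R_B + (β+1)R_E) = (1.4 − 0.7)/(220 + 51×0.18) = 0.00305 mA.
I_C = β·I_B = 50×0.00305 = 0.153 mA.
V_CE = V_CC − I_C·R_C − I_E·R_E = 9.9 − 0.153×1.2 − 0.156×0.18 = 9.69 V > V_CE(sat), so the active-region assumption holds.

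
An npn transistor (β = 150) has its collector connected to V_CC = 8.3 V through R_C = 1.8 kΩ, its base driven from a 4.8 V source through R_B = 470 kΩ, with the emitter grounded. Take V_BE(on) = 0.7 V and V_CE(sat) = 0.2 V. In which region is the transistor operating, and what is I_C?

active; I_C ≈ 1.3 mA

Assume active. Base-emitter loop: I_B = (V_BB − V_BE)/R_B = (4.8 − 0.7)/470 = 0.00872 mA.
I_C = β·I_B = 150×0.00872 = 1.31 mA.
V_CE = V_CC − I_C·R_C = 8.3 − 1.31×1.8 = 5.94 V > V_CE(sat), so the active-region assumption holds.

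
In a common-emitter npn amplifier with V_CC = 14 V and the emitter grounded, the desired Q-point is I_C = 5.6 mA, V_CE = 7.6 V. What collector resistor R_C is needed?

R_C ≈ 1.1 kΩ

Collector loop: V_CC = I_C·R_C + V_CE.
R_C = (V_CC − V_CE)/I_C = (14 − 7.6)/5.6 = 1.14 kΩ.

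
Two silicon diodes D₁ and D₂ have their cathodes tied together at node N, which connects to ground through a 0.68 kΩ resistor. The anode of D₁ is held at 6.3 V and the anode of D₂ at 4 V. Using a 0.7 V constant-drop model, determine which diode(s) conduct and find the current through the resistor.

Only D₁ conducts; I_R ≈ 8.2 mA

Assume both conduct. Then node N would need to be at both 6.3−0.7 = 5.6 V and 4−0.7 = 3.3 V, which is impossible.
Assume only D₁ conducts: V_N = 6.3 − 0.7 = 5.6 V, so I_R = 5.6/0.68 = 8.24 mA.
Check D₂: its anode-to-cathode voltage is 4 − 5.6 = -1.6 V < 0.7 V, so it is off. The assumption is consistent.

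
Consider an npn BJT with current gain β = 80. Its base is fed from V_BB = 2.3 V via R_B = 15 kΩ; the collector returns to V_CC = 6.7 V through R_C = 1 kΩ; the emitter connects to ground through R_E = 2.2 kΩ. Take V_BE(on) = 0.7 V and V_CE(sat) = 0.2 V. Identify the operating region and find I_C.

active; I_C ≈ 0.66 mA

Assume active. Base-emitter loop: I_B = (V_BB − V_BE)/(R_B + (β+1)R_E) = (2.3 − 0.7)/(15 + 81×2.2) = 0.00828 mA.
I_C = β·I_B = 80×0.00828 = 0.663 mA.
V_CE = V_CC − I_C·R_C − I_E·R_E = 6.7 − 0.663×1 − 0.671×2.2 = 4.56 V > V_CE(sat), so the active-region assumption holds.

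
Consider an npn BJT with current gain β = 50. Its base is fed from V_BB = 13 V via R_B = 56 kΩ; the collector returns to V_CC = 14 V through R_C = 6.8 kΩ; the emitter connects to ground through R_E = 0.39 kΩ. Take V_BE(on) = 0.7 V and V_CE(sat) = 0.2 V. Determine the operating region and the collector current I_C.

saturation; I_C ≈ 1.9 mA

Assume active: I_B = (13 − 0.7)/(56 + 51×0.39) = 0.162 mA, I_C = β·I_B = 8.1 mA.
Then V_CE = 14 − 8.1×6.8 − 8.27×0.39 = -44.3 V < 0.2 V — the active assumption fails.
Re-solve with V_CE = 0.2 V. KCL at the emitter: V_E/R_E = (V_BB−0.7−V_E)/R_B + (V_CC−0.2−V_E)/R_C, giving V_E = 0.824 V.
I_C = (V_CC − 0.2 − V_E)/R_C = (13.8 − 0.824)/6.8 = 1.91 mA.
Check: I_B = (12.3 − 0.824)/56 = 0.205 mA, and β·I_B = 10.2 mA > I_C, confirming saturation.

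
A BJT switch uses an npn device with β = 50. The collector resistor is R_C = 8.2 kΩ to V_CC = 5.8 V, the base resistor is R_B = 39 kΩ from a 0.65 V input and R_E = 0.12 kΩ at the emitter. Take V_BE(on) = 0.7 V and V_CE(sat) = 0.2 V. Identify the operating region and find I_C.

V_BB = 0.65 V ≤ V_BE(on) = 0.7 V, so the base-emitter junction is not forward biased.
The transistor is in cutoff: I_B = I_C = 0.

cutoff; I_C ≈ 0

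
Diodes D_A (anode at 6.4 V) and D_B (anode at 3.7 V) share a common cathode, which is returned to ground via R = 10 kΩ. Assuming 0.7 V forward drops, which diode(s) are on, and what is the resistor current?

Only D_A conducts; I_R ≈ 0.57 mA

Assume both conduct. Then node N would need to be at both 6.4−0.7 = 5.7 V and 3.7−0.7 = 3 V, which is impossible.
Assume only D_A conducts: V_N = 6.4 − 0.7 = 5.7 V, so I_R = 5.7/10 = 0.57 mA.
Check D_B: its anode-to-cathode voltage is 3.7 − 5.7 = -2 V < 0.7 V, so it is off. The assumption is consistent.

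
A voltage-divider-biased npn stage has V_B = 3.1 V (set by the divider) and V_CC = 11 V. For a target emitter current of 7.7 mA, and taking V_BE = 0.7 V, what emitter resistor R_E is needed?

V_E = V_B − V_BE = 3.1 − 0.7 = 2.4 V.
R_E = V_E / I_E = 2.4 / 7.7 = 0.312 kΩ.

R_E ≈ 0.31 kΩ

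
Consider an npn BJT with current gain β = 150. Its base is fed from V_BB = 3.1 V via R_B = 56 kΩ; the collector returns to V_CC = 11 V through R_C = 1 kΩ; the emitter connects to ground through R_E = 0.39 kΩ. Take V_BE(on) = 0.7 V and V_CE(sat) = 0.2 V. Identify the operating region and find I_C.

Assume active. Base-emitter loop: I_B = (V_BB − V_BE)/(R_B + (β+1)R_E) = (3.1 − 0.7)/(56 + 151×0.39) = 0.0209 mA.
I_C = β·I_B = 150×0.0209 = 3.13 mA.
V_CE = V_CC − I_C·R_C − I_E·R_E = 11 − 3.13×1 − 3.15×0.39 = 6.64 V > V_CE(sat), so the active-region assumption holds.

active; I_C ≈ 3.1 mA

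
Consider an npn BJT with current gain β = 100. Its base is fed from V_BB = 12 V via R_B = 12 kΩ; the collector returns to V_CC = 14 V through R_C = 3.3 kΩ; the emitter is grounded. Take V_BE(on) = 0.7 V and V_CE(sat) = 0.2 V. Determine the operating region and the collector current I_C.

saturation; I_C ≈ 4.2 mA

Assume active: I_B = (12 − 0.7)/12 = 0.942 mA, giving I_C = β·I_B = 94.2 mA.
But then V_CE = 14 − 94.2×3.3 = -297 V < V_CE(sat) = 0.2 V — impossible in the active region.
So the transistor is saturated. With V_CE = 0.2 V, I_C = (V_CC − 0.2)/R_C = 13.8/3.3 = 4.18 mA.
Check: β·I_B = 94.2 mA > I_C = 4.18 mA, confirming saturation.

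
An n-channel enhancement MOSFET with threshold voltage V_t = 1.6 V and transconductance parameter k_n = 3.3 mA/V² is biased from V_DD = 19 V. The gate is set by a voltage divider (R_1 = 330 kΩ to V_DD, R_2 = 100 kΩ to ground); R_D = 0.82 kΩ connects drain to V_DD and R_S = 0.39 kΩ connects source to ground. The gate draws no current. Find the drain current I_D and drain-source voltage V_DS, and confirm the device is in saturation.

V_G = V_DD·R_2/(R_1+R_2) = 19×100/430 = 4.42 V.
Assume saturation: I_D = (k_n/2)(V_GS − V_t)² with V_GS = V_G − I_D·R_S = 4.42 − 0.39·I_D.
Substituting gives 0.251·I_D² − 4.63·I_D + 13.1 = 0, with roots I_D = 3.5 or 14.9 mA.
The root I_D = 14.9 mA gives V_GS = -1.41 V ≤ V_t, so take I_D = 3.5 mA.
Then V_GS = 3.06 V and V_DS = V_DD − I_D(R_D+R_S) = 19 − 3.5×1.21 = 14.8 V.
Saturation requires V_DS ≥ V_GS − V_t = 1.46 V; 14.8 ≥ 1.46 ✓.

I_D ≈ 3.5 mA, V_DS ≈ 15 V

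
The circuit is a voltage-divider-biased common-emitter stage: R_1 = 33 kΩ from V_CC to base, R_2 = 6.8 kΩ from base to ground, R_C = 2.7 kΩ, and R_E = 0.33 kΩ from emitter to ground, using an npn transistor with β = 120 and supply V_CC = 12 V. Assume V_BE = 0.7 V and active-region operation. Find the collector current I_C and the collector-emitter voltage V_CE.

Thevenize the base divider: V_Th = V_CC·R_2/(R_1+R_2) = 12×6.8/39.8 = 2.05 V, R_Th = R_1‖R_2 = 5.64 kΩ.
Base-emitter loop: V_Th = I_B·R_Th + V_BE + (β+1)I_B·R_E, so I_B = (2.05 − 0.7) / (5.64 + 121×0.33) = 0.0296 mA.
I_C = β·I_B = 120×0.0296 = 3.56 mA, and I_E = (β+1)I_B = 3.59 mA.
V_CE = V_CC − I_C·R_C − I_E·R_E = 12 − 3.56×2.7 − 3.59×0.33 = 1.22 V.
V_CE = 1.22 V > 0.2 V confirms active-region operation.

I_C ≈ 3.6 mA, V_CE ≈ 1.2 V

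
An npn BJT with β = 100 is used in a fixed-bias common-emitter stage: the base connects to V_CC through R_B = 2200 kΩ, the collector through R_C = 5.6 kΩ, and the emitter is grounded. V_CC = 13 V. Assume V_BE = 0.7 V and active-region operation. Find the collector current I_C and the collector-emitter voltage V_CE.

Base loop: V_CC = I_B·R_B + V_BE, so I_B = (13 − 0.7)/2200 kΩ = 0.00559 mA.
In the active region I_C = β·I_B = 100 × 0.00559 = 0.559 mA.
Collector loop: V_CE = V_CC − I_C·R_C = 13 − 0.559×5.6 = 9.87 V.
Since V_CE = 9.87 V > V_CE(sat) ≈ 0.2 V, the transistor is in the active region as assumed.

I_C ≈ 0.56 mA, V_CE ≈ 9.9 V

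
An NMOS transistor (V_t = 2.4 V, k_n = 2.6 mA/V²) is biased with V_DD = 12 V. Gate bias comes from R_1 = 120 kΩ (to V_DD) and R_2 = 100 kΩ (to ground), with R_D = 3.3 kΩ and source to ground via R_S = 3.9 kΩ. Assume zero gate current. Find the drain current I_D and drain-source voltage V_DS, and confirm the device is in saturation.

I_D ≈ 0.61 mA, V_DS ≈ 7.6 V

V_G = V_DD·R_2/(R_1+R_2) = 12×100/220 = 5.45 V.
Assume saturation: I_D = (k_n/2)(V_GS − V_t)² with V_GS = V_G − I_D·R_S = 5.45 − 3.9·I_D.
Substituting gives 19.8·I_D² − 32·I_D + 12.1 = 0, with roots I_D = 0.608 or 1.01 mA.
The root I_D = 1.01 mA gives V_GS = 1.52 V ≤ V_t, so take I_D = 0.608 mA.
Then V_GS = 3.08 V and V_DS = V_DD − I_D(R_D+R_S) = 12 − 0.608×7.2 = 7.62 V.
Saturation requires V_DS ≥ V_GS − V_t = 0.684 V; 7.62 ≥ 0.684 ✓.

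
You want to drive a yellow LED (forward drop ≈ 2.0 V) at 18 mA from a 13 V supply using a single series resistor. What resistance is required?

R ≈ 0.61 kΩ

The resistor drops V_S − V_D = 13 − 2.0 = 11 V at 18 mA.
R = 11 V / 18 mA = 0.611 kΩ.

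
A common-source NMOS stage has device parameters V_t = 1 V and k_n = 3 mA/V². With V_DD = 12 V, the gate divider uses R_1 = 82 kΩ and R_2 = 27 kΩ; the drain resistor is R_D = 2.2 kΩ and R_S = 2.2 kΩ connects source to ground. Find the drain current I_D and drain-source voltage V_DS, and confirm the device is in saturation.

I_D ≈ 0.61 mA, V_DS ≈ 9.3 V

V_G = V_DD·R_2/(R_1+R_2) = 12×27/109 = 2.97 V.
Assume saturation: I_D = (k_n/2)(V_GS − V_t)² with V_GS = V_G − I_D·R_S = 2.97 − 2.2·I_D.
Substituting gives 7.26·I_D² − 14·I_D + 5.84 = 0, with roots I_D = 0.607 or 1.32 mA.
The root I_D = 1.32 mA gives V_GS = 0.0607 V ≤ V_t, so take I_D = 0.607 mA.
Then V_GS = 1.64 V and V_DS = V_DD − I_D(R_D+R_S) = 12 − 0.607×4.4 = 9.33 V.
Saturation requires V_DS ≥ V_GS − V_t = 0.636 V; 9.33 ≥ 0.636 ✓.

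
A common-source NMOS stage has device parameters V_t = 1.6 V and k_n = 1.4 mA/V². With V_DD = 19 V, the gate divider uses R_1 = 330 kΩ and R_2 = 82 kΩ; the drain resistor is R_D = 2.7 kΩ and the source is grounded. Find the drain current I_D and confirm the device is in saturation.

V_G = V_DD·R_2/(R_1+R_2) = 19×82/412 = 3.78 V. With the source grounded, V_GS = V_G = 3.78 V.
Assume saturation: I_D = (k_n/2)(V_GS − V_t)² = (1.4/2)×(3.78 − 1.6)² = 0.7×2.18² = 3.33 mA.
V_DS = V_DD − I_D·R_D = 19 − 3.33×2.7 = 10 V.
Saturation requires V_DS ≥ V_GS − V_t = 2.18 V; 10 ≥ 2.18 ✓.

I_D ≈ 3.3 mA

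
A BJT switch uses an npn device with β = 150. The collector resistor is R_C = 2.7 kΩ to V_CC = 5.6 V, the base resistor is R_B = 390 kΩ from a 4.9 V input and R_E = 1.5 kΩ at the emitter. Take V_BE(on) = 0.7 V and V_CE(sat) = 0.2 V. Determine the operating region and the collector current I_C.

Assume active. Base-emitter loop: I_B = (V_BB − V_BE)/(R_B + (β+1)R_E) = (4.9 − 0.7)/(390 + 151×1.5) = 0.00681 mA.
I_C = β·I_B = 150×0.00681 = 1.02 mA.
V_CE = V_CC − I_C·R_C − I_E·R_E = 5.6 − 1.02×2.7 − 1.03×1.5 = 1.3 V > V_CE(sat), so the active-region assumption holds.

active; I_C ≈ 1 mA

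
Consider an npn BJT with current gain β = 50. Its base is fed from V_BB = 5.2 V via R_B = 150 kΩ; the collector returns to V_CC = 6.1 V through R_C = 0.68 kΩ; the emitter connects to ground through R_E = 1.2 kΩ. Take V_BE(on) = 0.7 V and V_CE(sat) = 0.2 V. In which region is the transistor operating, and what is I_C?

active; I_C ≈ 1.1 mA

Assume active. Base-emitter loop: I_B = (V_BB − V_BE)/(R_B + (β+1)R_E) = (5.2 − 0.7)/(150 + 51×1.2) = 0.0213 mA.
I_C = β·I_B = 50×0.0213 = 1.07 mA.
V_CE = V_CC − I_C·R_C − I_E·R_E = 6.1 − 1.07×0.68 − 1.09×1.2 = 4.07 V > V_CE(sat), so the active-region assumption holds.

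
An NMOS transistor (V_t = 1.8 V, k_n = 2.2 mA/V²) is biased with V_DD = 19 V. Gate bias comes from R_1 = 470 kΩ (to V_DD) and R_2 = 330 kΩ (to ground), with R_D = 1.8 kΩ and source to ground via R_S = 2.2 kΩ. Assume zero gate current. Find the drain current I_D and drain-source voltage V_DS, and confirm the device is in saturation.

V_G = V_DD·R_2/(R_1+R_2) = 19×330/800 = 7.84 V.
Assume saturation: I_D = (k_n/2)(V_GS − V_t)² with V_GS = V_G − I_D·R_S = 7.84 − 2.2·I_D.
Substituting gives 5.32·I_D² − 30.2·I_D + 40.1 = 0, with roots I_D = 2.11 or 3.56 mA.
The root I_D = 3.56 mA gives V_GS = 0.000428 V ≤ V_t, so take I_D = 2.11 mA.
Then V_GS = 3.19 V and V_DS = V_DD − I_D(R_D+R_S) = 19 − 2.11×4 = 10.5 V.
Saturation requires V_DS ≥ V_GS − V_t = 1.39 V; 10.5 ≥ 1.39 ✓.

I_D ≈ 2.1 mA, V_DS ≈ 11 V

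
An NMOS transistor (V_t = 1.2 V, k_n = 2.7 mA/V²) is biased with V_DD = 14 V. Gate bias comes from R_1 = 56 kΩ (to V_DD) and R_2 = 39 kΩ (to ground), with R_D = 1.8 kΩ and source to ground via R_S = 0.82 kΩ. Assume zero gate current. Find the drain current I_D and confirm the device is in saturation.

V_G = V_DD·R_2/(R_1+R_2) = 14×39/95 = 5.75 V.
Assume saturation: I_D = (k_n/2)(V_GS − V_t)² with V_GS = V_G − I_D·R_S = 5.75 − 0.82·I_D.
Substituting gives 0.908·I_D² − 11.1·I_D + 27.9 = 0, with roots I_D = 3.56 or 8.63 mA.
The root I_D = 8.63 mA gives V_GS = -1.33 V ≤ V_t, so take I_D = 3.56 mA.
Then V_GS = 2.82 V and V_DS = V_DD − I_D(R_D+R_S) = 14 − 3.56×2.62 = 4.66 V.
Saturation requires V_DS ≥ V_GS − V_t = 1.62 V; 4.66 ≥ 1.62 ✓.

I_D ≈ 3.6 mA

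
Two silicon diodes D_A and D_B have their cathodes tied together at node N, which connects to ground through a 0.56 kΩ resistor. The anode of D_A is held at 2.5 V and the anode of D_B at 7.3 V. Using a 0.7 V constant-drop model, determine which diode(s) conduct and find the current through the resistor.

Only D_B conducts; I_R ≈ 12 mA

Assume both conduct. Then node N would need to be at both 2.5−0.7 = 1.8 V and 7.3−0.7 = 6.6 V, which is impossible.
Assume only D_B conducts: V_N = 7.3 − 0.7 = 6.6 V, so I_R = 6.6/0.56 = 11.8 mA.
Check D_A: its anode-to-cathode voltage is 2.5 − 6.6 = -4.1 V < 0.7 V, so it is off. The assumption is consistent.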